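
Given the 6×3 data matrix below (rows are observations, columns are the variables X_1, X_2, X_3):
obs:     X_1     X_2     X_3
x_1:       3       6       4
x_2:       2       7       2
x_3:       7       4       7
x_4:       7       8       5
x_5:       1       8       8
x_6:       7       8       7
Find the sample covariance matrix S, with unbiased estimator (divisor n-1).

Step 1 — column means:
  mean(X_1) = (3 + 2 + 7 + 7 + 1 + 7) / 6 = 27/6 = 4.5
  mean(X_2) = (6 + 7 + 4 + 8 + 8 + 8) / 6 = 41/6 = 6.8333
  mean(X_3) = (4 + 2 + 7 + 5 + 8 + 7) / 6 = 33/6 = 5.5

Step 2 — sample covariance S[i,j] = (1/(n-1)) · Σ_k (x_{k,i} - mean_i) · (x_{k,j} - mean_j), with n-1 = 5.
  S[X_1,X_1] = ((-1.5)·(-1.5) + (-2.5)·(-2.5) + (2.5)·(2.5) + (2.5)·(2.5) + (-3.5)·(-3.5) + (2.5)·(2.5)) / 5 = 39.5/5 = 7.9
  S[X_1,X_2] = ((-1.5)·(-0.8333) + (-2.5)·(0.1667) + (2.5)·(-2.8333) + (2.5)·(1.1667) + (-3.5)·(1.1667) + (2.5)·(1.1667)) / 5 = -4.5/5 = -0.9
  S[X_1,X_3] = ((-1.5)·(-1.5) + (-2.5)·(-3.5) + (2.5)·(1.5) + (2.5)·(-0.5) + (-3.5)·(2.5) + (2.5)·(1.5)) / 5 = 8.5/5 = 1.7
  S[X_2,X_2] = ((-0.8333)·(-0.8333) + (0.1667)·(0.1667) + (-2.8333)·(-2.8333) + (1.1667)·(1.1667) + (1.1667)·(1.1667) + (1.1667)·(1.1667)) / 5 = 12.8333/5 = 2.5667
  S[X_2,X_3] = ((-0.8333)·(-1.5) + (0.1667)·(-3.5) + (-2.8333)·(1.5) + (1.1667)·(-0.5) + (1.1667)·(2.5) + (1.1667)·(1.5)) / 5 = 0.5/5 = 0.1
  S[X_3,X_3] = ((-1.5)·(-1.5) + (-3.5)·(-3.5) + (1.5)·(1.5) + (-0.5)·(-0.5) + (2.5)·(2.5) + (1.5)·(1.5)) / 5 = 25.5/5 = 5.1

S is symmetric (S[j,i] = S[i,j]). Assembling:

S = [[7.9, -0.9, 1.7],
 [-0.9, 2.5667, 0.1],
 [1.7, 0.1, 5.1]]


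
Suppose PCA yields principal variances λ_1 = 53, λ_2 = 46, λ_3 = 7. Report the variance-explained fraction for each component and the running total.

Step 1 — total variance = trace(Sigma) = Σ λ_i = 53 + 46 + 7 = 106.

Step 2 — fraction explained by component i = λ_i / Σ λ:
  PC1: 53/106 = 0.5
  PC2: 46/106 = 0.434
  PC3: 7/106 = 0.066

Step 3 — cumulative fraction after k components = (λ_1 + ... + λ_k) / Σ λ:
  k = 1: 53/106 = 0.5
  k = 2: (53 + 46)/106 = 99/106 = 0.934
  k = 3: (53 + 46 + 7)/106 = 106/106 = 1

Summary (fraction, with percent):

explained: PC1 0.5 (50%), PC2 0.434 (43.4%), PC3 0.066 (6.6%);  cumulative: 0.5, 0.934, 1


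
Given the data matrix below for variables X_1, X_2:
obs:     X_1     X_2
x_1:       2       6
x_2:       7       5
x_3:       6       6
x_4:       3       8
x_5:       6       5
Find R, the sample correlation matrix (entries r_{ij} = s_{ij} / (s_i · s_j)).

Step 1 — column means:
  mean(X_1) = (2 + 7 + 6 + 3 + 6) / 5 = 24/5 = 4.8
  mean(X_2) = (6 + 5 + 6 + 8 + 5) / 5 = 30/5 = 6

Step 2 — sample variances and covariances s[i,j] = (1/(n-1)) · Σ_k (x_{k,i} - mean_i) · (x_{k,j} - mean_j), with n-1 = 4:
  s[X_1,X_1] = ((-2.8)·(-2.8) + (2.2)·(2.2) + (1.2)·(1.2) + (-1.8)·(-1.8) + (1.2)·(1.2)) / 4 = 18.8/4 = 4.7
  s[X_1,X_2] = ((-2.8)·(0) + (2.2)·(-1) + (1.2)·(0) + (-1.8)·(2) + (1.2)·(-1)) / 4 = -7/4 = -1.75
  s[X_2,X_2] = ((0)·(0) + (-1)·(-1) + (0)·(0) + (2)·(2) + (-1)·(-1)) / 4 = 6/4 = 1.5
  Sample standard deviations s_i = √(s[i,i]):
  s(X_1) = √(4.7) = 2.1679
  s(X_2) = √(1.5) = 1.2247

Step 3 — r_{ij} = s_{ij} / (s_i · s_j):
  r[X_1,X_1] = 1 (diagonal).
  r[X_1,X_2] = -1.75 / (2.1679 · 1.2247) = -1.75 / 2.6552 = -0.6591
  r[X_2,X_2] = 1 (diagonal).

R is symmetric with unit diagonal. Assembling:

R = [[1, -0.6591],
 [-0.6591, 1]]


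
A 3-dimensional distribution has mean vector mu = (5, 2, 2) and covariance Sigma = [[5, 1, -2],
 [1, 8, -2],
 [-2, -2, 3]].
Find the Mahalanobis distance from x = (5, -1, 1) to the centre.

Step 1 — centre the observation: (x - mu) = (0, -3, -1).

Step 2 — invert Sigma (cofactor / det for 3×3, or solve directly):
  Sigma^{-1} = [[0.274, 0.0137, 0.1918],
 [0.0137, 0.1507, 0.1096],
 [0.1918, 0.1096, 0.5342]].

Step 3 — form the quadratic (x - mu)^T · Sigma^{-1} · (x - mu):
  Sigma^{-1} · (x - mu) = (-0.2329, -0.5616, -0.863).
  (x - mu)^T · [Sigma^{-1} · (x - mu)] = (0)·(-0.2329) + (-3)·(-0.5616) + (-1)·(-0.863) = 2.5479.

Step 4 — take square root: d = √(2.5479) ≈ 1.5962.

d(x, mu) = √(2.5479) ≈ 1.5962


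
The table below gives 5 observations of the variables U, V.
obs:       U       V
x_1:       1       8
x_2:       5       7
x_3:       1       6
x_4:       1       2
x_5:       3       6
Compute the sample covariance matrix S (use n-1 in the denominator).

Step 1 — column means:
  mean(U) = (1 + 5 + 1 + 1 + 3) / 5 = 11/5 = 2.2
  mean(V) = (8 + 7 + 6 + 2 + 6) / 5 = 29/5 = 5.8

Step 2 — sample covariance S[i,j] = (1/(n-1)) · Σ_k (x_{k,i} - mean_i) · (x_{k,j} - mean_j), with n-1 = 4.
  S[U,U] = ((-1.2)·(-1.2) + (2.8)·(2.8) + (-1.2)·(-1.2) + (-1.2)·(-1.2) + (0.8)·(0.8)) / 4 = 12.8/4 = 3.2
  S[U,V] = ((-1.2)·(2.2) + (2.8)·(1.2) + (-1.2)·(0.2) + (-1.2)·(-3.8) + (0.8)·(0.2)) / 4 = 5.2/4 = 1.3
  S[V,V] = ((2.2)·(2.2) + (1.2)·(1.2) + (0.2)·(0.2) + (-3.8)·(-3.8) + (0.2)·(0.2)) / 4 = 20.8/4 = 5.2

S is symmetric (S[j,i] = S[i,j]). Assembling:

S = [[3.2, 1.3],
 [1.3, 5.2]]


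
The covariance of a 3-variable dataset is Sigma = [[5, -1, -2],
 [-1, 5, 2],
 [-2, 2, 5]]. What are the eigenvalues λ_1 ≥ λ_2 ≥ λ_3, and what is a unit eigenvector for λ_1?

Step 1 — characteristic polynomial p(λ) = det(λI - Sigma) = λ³ - tr·λ² + c_1·λ - det, where tr = trace, c_1 = sum of the principal 2×2 minors, det = det(Sigma):
  tr = 5 + 5 + 5 = 15,
  c_1 = (5·5 - (-1)²) + (5·5 - (-2)²) + (5·5 - (2)²) = 24 + 21 + 21 = 66,
  det = 5·(5·5 - (2)²) - (-1)·((-1)·5 - (2)·(-2)) + (-2)·((-1)·(2) - 5·(-2)) = 5·(21) - (-1)·(-1) + (-2)·(8) = 88.
  So p(λ) = λ³ - 15λ² + 66λ - 88.
Step 2 — look for an integer root (rational root theorem: any rational root is an integer divisor of 88). Testing λ = 4:
  p(4) = 64 - 240 + 264 - 88 = 0  ✓
  Dividing out (λ - 4): p(λ) = (λ - 4)(λ² - 11λ + 22).
Step 3 — remaining eigenvalues from the quadratic λ² - 11λ + 22 = 0:
  Δ = 11² - 4·22 = 121 - 88 = 33,  λ = (11 ± √33)/2 = (11 ± 5.7446)/2 ≈ 8.3723 or 2.6277.
  Sorted: λ_1 = 8.3723,  λ_2 = 4,  λ_3 = 2.6277  (check: sum = 15 = tr ✓).

Step 4 — unit eigenvector for λ_1 ≈ 8.3723: v spans the null space of (Sigma - λ_1 I), whose rows are
  r_1 = (-3.3723, -1, -2),  r_2 = (-1, -3.3723, 2),  r_3 = (-2, 2, -3.3723).
  v is orthogonal to every row, so take v ∝ r_1 × r_2 = ((-1)·(2) - (-2)·(-3.3723), (-2)·(-1) - (-3.3723)·(2), (-3.3723)·(-3.3723) - (-1)·(-1)) ≈ (-8.7446, 8.7446, 10.3723).
  Rescale (multiply by -1 so the first nonzero entry is positive): u = (8.7446, -8.7446, -10.3723).
  ||u|| = √((8.7446)² + (-8.7446)² + (-10.3723)²) = √(260.519) ≈ 16.1406,  v_1 = u/||u|| ≈ (0.5418, -0.5418, -0.6426) (||v_1|| = 1).

λ_1 = 8.3723,  λ_2 = 4,  λ_3 = 2.6277;  v_1 ≈ (0.5418, -0.5418, -0.6426)


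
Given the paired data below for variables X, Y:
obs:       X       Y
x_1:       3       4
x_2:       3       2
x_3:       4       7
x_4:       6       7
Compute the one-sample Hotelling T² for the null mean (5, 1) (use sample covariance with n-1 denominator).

Step 1 — sample mean vector:
  mean(X) = (3 + 3 + 4 + 6) / 4 = 16/4 = 4
  mean(Y) = (4 + 2 + 7 + 7) / 4 = 20/4 = 5
  x̄ = (4, 5),  deviation x̄ - mu_0 = (4, 5) - (5, 1) = (-1, 4).

Step 2 — sample covariance matrix, S[i,j] = (1/(n-1)) · Σ_k (x_{k,i} - mean_i) · (x_{k,j} - mean_j), divisor n-1 = 3:
  S[X,X] = ((-1)·(-1) + (-1)·(-1) + (0)·(0) + (2)·(2)) / 3 = 6/3 = 2
  S[X,Y] = ((-1)·(-1) + (-1)·(-3) + (0)·(2) + (2)·(2)) / 3 = 8/3 = 2.6667
  S[Y,Y] = ((-1)·(-1) + (-3)·(-3) + (2)·(2) + (2)·(2)) / 3 = 18/3 = 6
  S = [[2, 2.6667],
 [2.6667, 6]].

Step 3 — invert S. det(S) = 2·6 - (2.6667)² = 4.8889.
  S^{-1} = (1/det) · [[d, -b], [-b, a]] = [[1.2273, -0.5455],
 [-0.5455, 0.4091]].

Step 4 — quadratic form (x̄ - mu_0)^T · S^{-1} · (x̄ - mu_0):
  S^{-1} · (x̄ - mu_0) = (-3.4091, 2.1818),
  (x̄ - mu_0)^T · [...] = (-1)·(-3.4091) + (4)·(2.1818) = 12.1364.

Step 5 — scale by n: T² = 4 · 12.1364 = 48.5455.

T² ≈ 48.5455


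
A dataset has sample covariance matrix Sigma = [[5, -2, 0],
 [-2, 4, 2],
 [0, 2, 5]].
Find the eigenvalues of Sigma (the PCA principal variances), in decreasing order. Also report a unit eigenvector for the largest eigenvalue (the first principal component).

Step 1 — characteristic polynomial p(λ) = det(λI - Sigma) = λ³ - tr·λ² + c_1·λ - det, where tr = trace, c_1 = sum of the principal 2×2 minors, det = det(Sigma):
  tr = 5 + 4 + 5 = 14,
  c_1 = (5·4 - (-2)²) + (5·5 - (0)²) + (4·5 - (2)²) = 16 + 25 + 16 = 57,
  det = 5·(4·5 - (2)²) - (-2)·((-2)·5 - (2)·(0)) + (0)·((-2)·(2) - 4·(0)) = 5·(16) - (-2)·(-10) + (0)·(-4) = 60.
  So p(λ) = λ³ - 14λ² + 57λ - 60.
Step 2 — look for an integer root (rational root theorem: any rational root is an integer divisor of 60). Testing λ = 5:
  p(5) = 125 - 350 + 285 - 60 = 0  ✓
  Dividing out (λ - 5): p(λ) = (λ - 5)(λ² - 9λ + 12).
Step 3 — remaining eigenvalues from the quadratic λ² - 9λ + 12 = 0:
  Δ = 9² - 4·12 = 81 - 48 = 33,  λ = (9 ± √33)/2 = (9 ± 5.7446)/2 ≈ 7.3723 or 1.6277.
  Sorted: λ_1 = 7.3723,  λ_2 = 5,  λ_3 = 1.6277  (check: sum = 14 = tr ✓).

Step 4 — unit eigenvector for λ_1 ≈ 7.3723: v spans the null space of (Sigma - λ_1 I), whose rows are
  r_1 = (-2.3723, -2, 0),  r_2 = (-2, -3.3723, 2),  r_3 = (0, 2, -2.3723).
  v is orthogonal to every row, so take v ∝ r_1 × r_2 = ((-2)·(2) - (0)·(-3.3723), (0)·(-2) - (-2.3723)·(2), (-2.3723)·(-3.3723) - (-2)·(-2)) ≈ (-4, 4.7446, 4).
  Rescale (multiply by -1 so the first nonzero entry is positive): u = (4, -4.7446, -4).
  ||u|| = √((4)² + (-4.7446)² + (-4)²) = √(54.5109) ≈ 7.3831,  v_1 = u/||u|| ≈ (0.5418, -0.6426, -0.5418) (||v_1|| = 1).

λ_1 = 7.3723,  λ_2 = 5,  λ_3 = 1.6277;  v_1 ≈ (0.5418, -0.6426, -0.5418)


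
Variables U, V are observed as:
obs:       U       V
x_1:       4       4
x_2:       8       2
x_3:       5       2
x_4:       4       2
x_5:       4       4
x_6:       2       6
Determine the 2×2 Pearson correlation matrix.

Step 1 — column means:
  mean(U) = (4 + 8 + 5 + 4 + 4 + 2) / 6 = 27/6 = 4.5
  mean(V) = (4 + 2 + 2 + 2 + 4 + 6) / 6 = 20/6 = 3.3333

Step 2 — sample variances and covariances s[i,j] = (1/(n-1)) · Σ_k (x_{k,i} - mean_i) · (x_{k,j} - mean_j), with n-1 = 5:
  s[U,U] = ((-0.5)·(-0.5) + (3.5)·(3.5) + (0.5)·(0.5) + (-0.5)·(-0.5) + (-0.5)·(-0.5) + (-2.5)·(-2.5)) / 5 = 19.5/5 = 3.9
  s[U,V] = ((-0.5)·(0.6667) + (3.5)·(-1.3333) + (0.5)·(-1.3333) + (-0.5)·(-1.3333) + (-0.5)·(0.6667) + (-2.5)·(2.6667)) / 5 = -12/5 = -2.4
  s[V,V] = ((0.6667)·(0.6667) + (-1.3333)·(-1.3333) + (-1.3333)·(-1.3333) + (-1.3333)·(-1.3333) + (0.6667)·(0.6667) + (2.6667)·(2.6667)) / 5 = 13.3333/5 = 2.6667
  Sample standard deviations s_i = √(s[i,i]):
  s(U) = √(3.9) = 1.9748
  s(V) = √(2.6667) = 1.633

Step 3 — r_{ij} = s_{ij} / (s_i · s_j):
  r[U,U] = 1 (diagonal).
  r[U,V] = -2.4 / (1.9748 · 1.633) = -2.4 / 3.2249 = -0.7442
  r[V,V] = 1 (diagonal).

R is symmetric with unit diagonal. Assembling:

R = [[1, -0.7442],
 [-0.7442, 1]]


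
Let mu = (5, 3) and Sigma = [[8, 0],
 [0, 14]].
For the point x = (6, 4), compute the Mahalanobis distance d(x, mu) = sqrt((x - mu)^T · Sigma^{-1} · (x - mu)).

Step 1 — centre the observation: (x - mu) = (1, 1).

Step 2 — invert Sigma. det(Sigma) = 8·14 - (0)² = 112.
  Sigma^{-1} = (1/det) · [[d, -b], [-b, a]] = [[0.125, 0],
 [0, 0.0714]].

Step 3 — form the quadratic (x - mu)^T · Sigma^{-1} · (x - mu):
  Sigma^{-1} · (x - mu) = (0.125, 0.0714).
  (x - mu)^T · [Sigma^{-1} · (x - mu)] = (1)·(0.125) + (1)·(0.0714) = 0.1964.

Step 4 — take square root: d = √(0.1964) ≈ 0.4432.

d(x, mu) = √(0.1964) ≈ 0.4432


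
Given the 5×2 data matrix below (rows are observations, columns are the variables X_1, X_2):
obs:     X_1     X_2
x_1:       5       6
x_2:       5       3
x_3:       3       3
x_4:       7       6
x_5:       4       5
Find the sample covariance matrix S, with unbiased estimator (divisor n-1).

Step 1 — column means:
  mean(X_1) = (5 + 5 + 3 + 7 + 4) / 5 = 24/5 = 4.8
  mean(X_2) = (6 + 3 + 3 + 6 + 5) / 5 = 23/5 = 4.6

Step 2 — sample covariance S[i,j] = (1/(n-1)) · Σ_k (x_{k,i} - mean_i) · (x_{k,j} - mean_j), with n-1 = 4.
  S[X_1,X_1] = ((0.2)·(0.2) + (0.2)·(0.2) + (-1.8)·(-1.8) + (2.2)·(2.2) + (-0.8)·(-0.8)) / 4 = 8.8/4 = 2.2
  S[X_1,X_2] = ((0.2)·(1.4) + (0.2)·(-1.6) + (-1.8)·(-1.6) + (2.2)·(1.4) + (-0.8)·(0.4)) / 4 = 5.6/4 = 1.4
  S[X_2,X_2] = ((1.4)·(1.4) + (-1.6)·(-1.6) + (-1.6)·(-1.6) + (1.4)·(1.4) + (0.4)·(0.4)) / 4 = 9.2/4 = 2.3

S is symmetric (S[j,i] = S[i,j]). Assembling:

S = [[2.2, 1.4],
 [1.4, 2.3]]


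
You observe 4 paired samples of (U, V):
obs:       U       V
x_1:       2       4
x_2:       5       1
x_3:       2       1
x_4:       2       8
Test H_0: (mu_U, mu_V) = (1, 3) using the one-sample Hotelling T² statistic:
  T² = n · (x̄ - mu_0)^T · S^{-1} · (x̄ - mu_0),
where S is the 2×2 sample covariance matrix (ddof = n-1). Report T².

Step 1 — sample mean vector:
  mean(U) = (2 + 5 + 2 + 2) / 4 = 11/4 = 2.75
  mean(V) = (4 + 1 + 1 + 8) / 4 = 14/4 = 3.5
  x̄ = (2.75, 3.5),  deviation x̄ - mu_0 = (2.75, 3.5) - (1, 3) = (1.75, 0.5).

Step 2 — sample covariance matrix, S[i,j] = (1/(n-1)) · Σ_k (x_{k,i} - mean_i) · (x_{k,j} - mean_j), divisor n-1 = 3:
  S[U,U] = ((-0.75)·(-0.75) + (2.25)·(2.25) + (-0.75)·(-0.75) + (-0.75)·(-0.75)) / 3 = 6.75/3 = 2.25
  S[U,V] = ((-0.75)·(0.5) + (2.25)·(-2.5) + (-0.75)·(-2.5) + (-0.75)·(4.5)) / 3 = -7.5/3 = -2.5
  S[V,V] = ((0.5)·(0.5) + (-2.5)·(-2.5) + (-2.5)·(-2.5) + (4.5)·(4.5)) / 3 = 33/3 = 11
  S = [[2.25, -2.5],
 [-2.5, 11]].

Step 3 — invert S. det(S) = 2.25·11 - (-2.5)² = 18.5.
  S^{-1} = (1/det) · [[d, -b], [-b, a]] = [[0.5946, 0.1351],
 [0.1351, 0.1216]].

Step 4 — quadratic form (x̄ - mu_0)^T · S^{-1} · (x̄ - mu_0):
  S^{-1} · (x̄ - mu_0) = (1.1081, 0.2973),
  (x̄ - mu_0)^T · [...] = (1.75)·(1.1081) + (0.5)·(0.2973) = 2.0878.

Step 5 — scale by n: T² = 4 · 2.0878 = 8.3514.

T² ≈ 8.3514


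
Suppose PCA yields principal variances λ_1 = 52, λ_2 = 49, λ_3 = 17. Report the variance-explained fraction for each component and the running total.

Step 1 — total variance = trace(Sigma) = Σ λ_i = 52 + 49 + 17 = 118.

Step 2 — fraction explained by component i = λ_i / Σ λ:
  PC1: 52/118 = 0.4407
  PC2: 49/118 = 0.4153
  PC3: 17/118 = 0.1441

Step 3 — cumulative fraction after k components = (λ_1 + ... + λ_k) / Σ λ:
  k = 1: 52/118 = 0.4407
  k = 2: (52 + 49)/118 = 101/118 = 0.8559
  k = 3: (52 + 49 + 17)/118 = 118/118 = 1

Summary (fraction, with percent):

explained: PC1 0.4407 (44.07%), PC2 0.4153 (41.53%), PC3 0.1441 (14.41%);  cumulative: 0.4407, 0.8559, 1


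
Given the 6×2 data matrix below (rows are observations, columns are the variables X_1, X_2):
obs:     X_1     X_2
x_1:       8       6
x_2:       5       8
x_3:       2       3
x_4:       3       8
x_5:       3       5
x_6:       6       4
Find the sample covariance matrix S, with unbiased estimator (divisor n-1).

Step 1 — column means:
  mean(X_1) = (8 + 5 + 2 + 3 + 3 + 6) / 6 = 27/6 = 4.5
  mean(X_2) = (6 + 8 + 3 + 8 + 5 + 4) / 6 = 34/6 = 5.6667

Step 2 — sample covariance S[i,j] = (1/(n-1)) · Σ_k (x_{k,i} - mean_i) · (x_{k,j} - mean_j), with n-1 = 5.
  S[X_1,X_1] = ((3.5)·(3.5) + (0.5)·(0.5) + (-2.5)·(-2.5) + (-1.5)·(-1.5) + (-1.5)·(-1.5) + (1.5)·(1.5)) / 5 = 25.5/5 = 5.1
  S[X_1,X_2] = ((3.5)·(0.3333) + (0.5)·(2.3333) + (-2.5)·(-2.6667) + (-1.5)·(2.3333) + (-1.5)·(-0.6667) + (1.5)·(-1.6667)) / 5 = 4/5 = 0.8
  S[X_2,X_2] = ((0.3333)·(0.3333) + (2.3333)·(2.3333) + (-2.6667)·(-2.6667) + (2.3333)·(2.3333) + (-0.6667)·(-0.6667) + (-1.6667)·(-1.6667)) / 5 = 21.3333/5 = 4.2667

S is symmetric (S[j,i] = S[i,j]). Assembling:

S = [[5.1, 0.8],
 [0.8, 4.2667]]


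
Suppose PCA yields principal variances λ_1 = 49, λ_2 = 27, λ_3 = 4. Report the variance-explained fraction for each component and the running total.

Step 1 — total variance = trace(Sigma) = Σ λ_i = 49 + 27 + 4 = 80.

Step 2 — fraction explained by component i = λ_i / Σ λ:
  PC1: 49/80 = 0.6125
  PC2: 27/80 = 0.3375
  PC3: 4/80 = 0.05

Step 3 — cumulative fraction after k components = (λ_1 + ... + λ_k) / Σ λ:
  k = 1: 49/80 = 0.6125
  k = 2: (49 + 27)/80 = 76/80 = 0.95
  k = 3: (49 + 27 + 4)/80 = 80/80 = 1

Summary (fraction, with percent):

explained: PC1 0.6125 (61.25%), PC2 0.3375 (33.75%), PC3 0.05 (5%);  cumulative: 0.6125, 0.95, 1


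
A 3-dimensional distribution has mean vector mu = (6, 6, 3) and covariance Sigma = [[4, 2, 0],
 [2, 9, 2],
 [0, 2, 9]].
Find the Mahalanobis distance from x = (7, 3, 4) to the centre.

Step 1 — centre the observation: (x - mu) = (1, -3, 1).

Step 2 — invert Sigma (cofactor / det for 3×3, or solve directly):
  Sigma^{-1} = [[0.2831, -0.0662, 0.0147],
 [-0.0662, 0.1324, -0.0294],
 [0.0147, -0.0294, 0.1176]].

Step 3 — form the quadratic (x - mu)^T · Sigma^{-1} · (x - mu):
  Sigma^{-1} · (x - mu) = (0.4963, -0.4926, 0.2206).
  (x - mu)^T · [Sigma^{-1} · (x - mu)] = (1)·(0.4963) + (-3)·(-0.4926) + (1)·(0.2206) = 2.1949.

Step 4 — take square root: d = √(2.1949) ≈ 1.4815.

d(x, mu) = √(2.1949) ≈ 1.4815


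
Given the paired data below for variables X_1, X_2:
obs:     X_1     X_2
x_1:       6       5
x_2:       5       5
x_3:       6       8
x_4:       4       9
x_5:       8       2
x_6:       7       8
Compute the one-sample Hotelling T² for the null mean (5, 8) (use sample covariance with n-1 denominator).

Step 1 — sample mean vector:
  mean(X_1) = (6 + 5 + 6 + 4 + 8 + 7) / 6 = 36/6 = 6
  mean(X_2) = (5 + 5 + 8 + 9 + 2 + 8) / 6 = 37/6 = 6.1667
  x̄ = (6, 6.1667),  deviation x̄ - mu_0 = (6, 6.1667) - (5, 8) = (1, -1.8333).

Step 2 — sample covariance matrix, S[i,j] = (1/(n-1)) · Σ_k (x_{k,i} - mean_i) · (x_{k,j} - mean_j), divisor n-1 = 5:
  S[X_1,X_1] = ((0)·(0) + (-1)·(-1) + (0)·(0) + (-2)·(-2) + (2)·(2) + (1)·(1)) / 5 = 10/5 = 2
  S[X_1,X_2] = ((0)·(-1.1667) + (-1)·(-1.1667) + (0)·(1.8333) + (-2)·(2.8333) + (2)·(-4.1667) + (1)·(1.8333)) / 5 = -11/5 = -2.2
  S[X_2,X_2] = ((-1.1667)·(-1.1667) + (-1.1667)·(-1.1667) + (1.8333)·(1.8333) + (2.8333)·(2.8333) + (-4.1667)·(-4.1667) + (1.8333)·(1.8333)) / 5 = 34.8333/5 = 6.9667
  S = [[2, -2.2],
 [-2.2, 6.9667]].

Step 3 — invert S. det(S) = 2·6.9667 - (-2.2)² = 9.0933.
  S^{-1} = (1/det) · [[d, -b], [-b, a]] = [[0.7661, 0.2419],
 [0.2419, 0.2199]].

Step 4 — quadratic form (x̄ - mu_0)^T · S^{-1} · (x̄ - mu_0):
  S^{-1} · (x̄ - mu_0) = (0.3226, -0.1613),
  (x̄ - mu_0)^T · [...] = (1)·(0.3226) + (-1.8333)·(-0.1613) = 0.6183.

Step 5 — scale by n: T² = 6 · 0.6183 = 3.7097.

T² ≈ 3.7097


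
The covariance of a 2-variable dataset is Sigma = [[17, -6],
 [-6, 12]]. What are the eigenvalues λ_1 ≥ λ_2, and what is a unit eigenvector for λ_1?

Step 1 — characteristic polynomial of 2×2 Sigma:
  det(Sigma - λI) = λ² - trace · λ + det = 0.
  trace = 17 + 12 = 29, det = 17·12 - (-6)² = 168.
Step 2 — discriminant:
  Δ = trace² - 4·det = 841 - 672 = 169.
Step 3 — eigenvalues:
  λ = (trace ± √Δ)/2 = (29 ± 13)/2,
  λ_1 = 21,  λ_2 = 8.

Step 4 — unit eigenvector for λ_1: solve (Sigma - λ_1 I)v = 0. First row:
  (17 - 21)·v_x + (-6)·v_y = 0, i.e. (-4)·v_x + (-6)·v_y = 0,
  so v ∝ (b, λ_1 - a) = (-6, 4); multiply by -1 so the first entry is positive: u = (6, -4).
  ||u|| = √((6)² + (-4)²) = √(52) ≈ 7.2111,
  v_1 = u/||u|| ≈ (0.8321, -0.5547) (||v_1|| = 1).

λ_1 = 21,  λ_2 = 8;  v_1 ≈ (0.8321, -0.5547)


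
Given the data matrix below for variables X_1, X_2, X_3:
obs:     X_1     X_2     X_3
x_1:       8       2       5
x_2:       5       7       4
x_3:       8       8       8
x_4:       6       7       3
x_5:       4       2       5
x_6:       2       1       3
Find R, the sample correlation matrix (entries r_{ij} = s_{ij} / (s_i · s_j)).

Step 1 — column means:
  mean(X_1) = (8 + 5 + 8 + 6 + 4 + 2) / 6 = 33/6 = 5.5
  mean(X_2) = (2 + 7 + 8 + 7 + 2 + 1) / 6 = 27/6 = 4.5
  mean(X_3) = (5 + 4 + 8 + 3 + 5 + 3) / 6 = 28/6 = 4.6667

Step 2 — sample variances and covariances s[i,j] = (1/(n-1)) · Σ_k (x_{k,i} - mean_i) · (x_{k,j} - mean_j), with n-1 = 5:
  s[X_1,X_1] = ((2.5)·(2.5) + (-0.5)·(-0.5) + (2.5)·(2.5) + (0.5)·(0.5) + (-1.5)·(-1.5) + (-3.5)·(-3.5)) / 5 = 27.5/5 = 5.5
  s[X_1,X_2] = ((2.5)·(-2.5) + (-0.5)·(2.5) + (2.5)·(3.5) + (0.5)·(2.5) + (-1.5)·(-2.5) + (-3.5)·(-3.5)) / 5 = 18.5/5 = 3.7
  s[X_1,X_3] = ((2.5)·(0.3333) + (-0.5)·(-0.6667) + (2.5)·(3.3333) + (0.5)·(-1.6667) + (-1.5)·(0.3333) + (-3.5)·(-1.6667)) / 5 = 14/5 = 2.8
  s[X_2,X_2] = ((-2.5)·(-2.5) + (2.5)·(2.5) + (3.5)·(3.5) + (2.5)·(2.5) + (-2.5)·(-2.5) + (-3.5)·(-3.5)) / 5 = 49.5/5 = 9.9
  s[X_2,X_3] = ((-2.5)·(0.3333) + (2.5)·(-0.6667) + (3.5)·(3.3333) + (2.5)·(-1.6667) + (-2.5)·(0.3333) + (-3.5)·(-1.6667)) / 5 = 10/5 = 2
  s[X_3,X_3] = ((0.3333)·(0.3333) + (-0.6667)·(-0.6667) + (3.3333)·(3.3333) + (-1.6667)·(-1.6667) + (0.3333)·(0.3333) + (-1.6667)·(-1.6667)) / 5 = 17.3333/5 = 3.4667
  Sample standard deviations s_i = √(s[i,i]):
  s(X_1) = √(5.5) = 2.3452
  s(X_2) = √(9.9) = 3.1464
  s(X_3) = √(3.4667) = 1.8619

Step 3 — r_{ij} = s_{ij} / (s_i · s_j):
  r[X_1,X_1] = 1 (diagonal).
  r[X_1,X_2] = 3.7 / (2.3452 · 3.1464) = 3.7 / 7.379 = 0.5014
  r[X_1,X_3] = 2.8 / (2.3452 · 1.8619) = 2.8 / 4.3665 = 0.6412
  r[X_2,X_2] = 1 (diagonal).
  r[X_2,X_3] = 2 / (3.1464 · 1.8619) = 2 / 5.8583 = 0.3414
  r[X_3,X_3] = 1 (diagonal).

R is symmetric with unit diagonal. Assembling:

R = [[1, 0.5014, 0.6412],
 [0.5014, 1, 0.3414],
 [0.6412, 0.3414, 1]]


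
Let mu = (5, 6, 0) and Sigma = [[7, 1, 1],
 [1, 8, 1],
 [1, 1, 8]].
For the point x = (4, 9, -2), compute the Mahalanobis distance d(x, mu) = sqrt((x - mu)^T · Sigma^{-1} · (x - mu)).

Step 1 — centre the observation: (x - mu) = (-1, 3, -2).

Step 2 — invert Sigma (cofactor / det for 3×3, or solve directly):
  Sigma^{-1} = [[0.1475, -0.0164, -0.0164],
 [-0.0164, 0.1288, -0.0141],
 [-0.0164, -0.0141, 0.1288]].

Step 3 — form the quadratic (x - mu)^T · Sigma^{-1} · (x - mu):
  Sigma^{-1} · (x - mu) = (-0.1639, 0.4309, -0.2834).
  (x - mu)^T · [Sigma^{-1} · (x - mu)] = (-1)·(-0.1639) + (3)·(0.4309) + (-2)·(-0.2834) = 2.0234.

Step 4 — take square root: d = √(2.0234) ≈ 1.4225.

d(x, mu) = √(2.0234) ≈ 1.4225


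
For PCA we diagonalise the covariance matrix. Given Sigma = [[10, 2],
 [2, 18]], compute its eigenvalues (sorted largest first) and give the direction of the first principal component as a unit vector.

Step 1 — characteristic polynomial of 2×2 Sigma:
  det(Sigma - λI) = λ² - trace · λ + det = 0.
  trace = 10 + 18 = 28, det = 10·18 - (2)² = 176.
Step 2 — discriminant:
  Δ = trace² - 4·det = 784 - 704 = 80.
Step 3 — eigenvalues:
  λ = (trace ± √Δ)/2 = (28 ± 8.9443)/2,
  λ_1 = 18.4721,  λ_2 = 9.5279.

Step 4 — unit eigenvector for λ_1: solve (Sigma - λ_1 I)v = 0. First row:
  (10 - 18.4721)·v_x + (2)·v_y = 0, i.e. (-8.4721)·v_x + (2)·v_y = 0,
  so v ∝ (b, λ_1 - a) = (2, 8.4721) = u.
  ||u|| = √((2)² + (8.4721)²) = √(75.7771) ≈ 8.705,
  v_1 = u/||u|| ≈ (0.2298, 0.9732) (||v_1|| = 1).

λ_1 = 18.4721,  λ_2 = 9.5279;  v_1 ≈ (0.2298, 0.9732)


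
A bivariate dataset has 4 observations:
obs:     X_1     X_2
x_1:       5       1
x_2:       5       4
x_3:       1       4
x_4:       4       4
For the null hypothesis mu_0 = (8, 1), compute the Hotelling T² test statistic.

Step 1 — sample mean vector:
  mean(X_1) = (5 + 5 + 1 + 4) / 4 = 15/4 = 3.75
  mean(X_2) = (1 + 4 + 4 + 4) / 4 = 13/4 = 3.25
  x̄ = (3.75, 3.25),  deviation x̄ - mu_0 = (3.75, 3.25) - (8, 1) = (-4.25, 2.25).

Step 2 — sample covariance matrix, S[i,j] = (1/(n-1)) · Σ_k (x_{k,i} - mean_i) · (x_{k,j} - mean_j), divisor n-1 = 3:
  S[X_1,X_1] = ((1.25)·(1.25) + (1.25)·(1.25) + (-2.75)·(-2.75) + (0.25)·(0.25)) / 3 = 10.75/3 = 3.5833
  S[X_1,X_2] = ((1.25)·(-2.25) + (1.25)·(0.75) + (-2.75)·(0.75) + (0.25)·(0.75)) / 3 = -3.75/3 = -1.25
  S[X_2,X_2] = ((-2.25)·(-2.25) + (0.75)·(0.75) + (0.75)·(0.75) + (0.75)·(0.75)) / 3 = 6.75/3 = 2.25
  S = [[3.5833, -1.25],
 [-1.25, 2.25]].

Step 3 — invert S. det(S) = 3.5833·2.25 - (-1.25)² = 6.5.
  S^{-1} = (1/det) · [[d, -b], [-b, a]] = [[0.3462, 0.1923],
 [0.1923, 0.5513]].

Step 4 — quadratic form (x̄ - mu_0)^T · S^{-1} · (x̄ - mu_0):
  S^{-1} · (x̄ - mu_0) = (-1.0385, 0.4231),
  (x̄ - mu_0)^T · [...] = (-4.25)·(-1.0385) + (2.25)·(0.4231) = 5.3654.

Step 5 — scale by n: T² = 4 · 5.3654 = 21.4615.

T² ≈ 21.4615


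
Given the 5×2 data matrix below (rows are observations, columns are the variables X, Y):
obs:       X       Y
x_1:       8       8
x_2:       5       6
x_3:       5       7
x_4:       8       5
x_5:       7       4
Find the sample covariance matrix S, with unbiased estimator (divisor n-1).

Step 1 — column means:
  mean(X) = (8 + 5 + 5 + 8 + 7) / 5 = 33/5 = 6.6
  mean(Y) = (8 + 6 + 7 + 5 + 4) / 5 = 30/5 = 6

Step 2 — sample covariance S[i,j] = (1/(n-1)) · Σ_k (x_{k,i} - mean_i) · (x_{k,j} - mean_j), with n-1 = 4.
  S[X,X] = ((1.4)·(1.4) + (-1.6)·(-1.6) + (-1.6)·(-1.6) + (1.4)·(1.4) + (0.4)·(0.4)) / 4 = 9.2/4 = 2.3
  S[X,Y] = ((1.4)·(2) + (-1.6)·(0) + (-1.6)·(1) + (1.4)·(-1) + (0.4)·(-2)) / 4 = -1/4 = -0.25
  S[Y,Y] = ((2)·(2) + (0)·(0) + (1)·(1) + (-1)·(-1) + (-2)·(-2)) / 4 = 10/4 = 2.5

S is symmetric (S[j,i] = S[i,j]). Assembling:

S = [[2.3, -0.25],
 [-0.25, 2.5]]


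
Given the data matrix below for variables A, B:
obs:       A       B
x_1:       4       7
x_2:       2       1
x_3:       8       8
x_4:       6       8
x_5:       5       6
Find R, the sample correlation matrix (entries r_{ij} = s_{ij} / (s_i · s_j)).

Step 1 — column means:
  mean(A) = (4 + 2 + 8 + 6 + 5) / 5 = 25/5 = 5
  mean(B) = (7 + 1 + 8 + 8 + 6) / 5 = 30/5 = 6

Step 2 — sample variances and covariances s[i,j] = (1/(n-1)) · Σ_k (x_{k,i} - mean_i) · (x_{k,j} - mean_j), with n-1 = 4:
  s[A,A] = ((-1)·(-1) + (-3)·(-3) + (3)·(3) + (1)·(1) + (0)·(0)) / 4 = 20/4 = 5
  s[A,B] = ((-1)·(1) + (-3)·(-5) + (3)·(2) + (1)·(2) + (0)·(0)) / 4 = 22/4 = 5.5
  s[B,B] = ((1)·(1) + (-5)·(-5) + (2)·(2) + (2)·(2) + (0)·(0)) / 4 = 34/4 = 8.5
  Sample standard deviations s_i = √(s[i,i]):
  s(A) = √(5) = 2.2361
  s(B) = √(8.5) = 2.9155

Step 3 — r_{ij} = s_{ij} / (s_i · s_j):
  r[A,A] = 1 (diagonal).
  r[A,B] = 5.5 / (2.2361 · 2.9155) = 5.5 / 6.5192 = 0.8437
  r[B,B] = 1 (diagonal).

R is symmetric with unit diagonal. Assembling:

R = [[1, 0.8437],
 [0.8437, 1]]


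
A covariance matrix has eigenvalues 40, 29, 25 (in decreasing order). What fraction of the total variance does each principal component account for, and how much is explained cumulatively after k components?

Step 1 — total variance = trace(Sigma) = Σ λ_i = 40 + 29 + 25 = 94.

Step 2 — fraction explained by component i = λ_i / Σ λ:
  PC1: 40/94 = 0.4255
  PC2: 29/94 = 0.3085
  PC3: 25/94 = 0.266

Step 3 — cumulative fraction after k components = (λ_1 + ... + λ_k) / Σ λ:
  k = 1: 40/94 = 0.4255
  k = 2: (40 + 29)/94 = 69/94 = 0.734
  k = 3: (40 + 29 + 25)/94 = 94/94 = 1

Summary (fraction, with percent):

explained: PC1 0.4255 (42.55%), PC2 0.3085 (30.85%), PC3 0.266 (26.6%);  cumulative: 0.4255, 0.734, 1


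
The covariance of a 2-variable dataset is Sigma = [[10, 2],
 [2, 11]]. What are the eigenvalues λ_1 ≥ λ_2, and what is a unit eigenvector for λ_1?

Step 1 — characteristic polynomial of 2×2 Sigma:
  det(Sigma - λI) = λ² - trace · λ + det = 0.
  trace = 10 + 11 = 21, det = 10·11 - (2)² = 106.
Step 2 — discriminant:
  Δ = trace² - 4·det = 441 - 424 = 17.
Step 3 — eigenvalues:
  λ = (trace ± √Δ)/2 = (21 ± 4.1231)/2,
  λ_1 = 12.5616,  λ_2 = 8.4384.

Step 4 — unit eigenvector for λ_1: solve (Sigma - λ_1 I)v = 0. First row:
  (10 - 12.5616)·v_x + (2)·v_y = 0, i.e. (-2.5616)·v_x + (2)·v_y = 0,
  so v ∝ (b, λ_1 - a) = (2, 2.5616) = u.
  ||u|| = √((2)² + (2.5616)²) = √(10.5616) ≈ 3.2499,
  v_1 = u/||u|| ≈ (0.6154, 0.7882) (||v_1|| = 1).

λ_1 = 12.5616,  λ_2 = 8.4384;  v_1 ≈ (0.6154, 0.7882)


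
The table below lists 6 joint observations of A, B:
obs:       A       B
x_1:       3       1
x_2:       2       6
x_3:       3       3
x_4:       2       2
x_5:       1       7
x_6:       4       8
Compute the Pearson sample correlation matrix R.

Step 1 — column means:
  mean(A) = (3 + 2 + 3 + 2 + 1 + 4) / 6 = 15/6 = 2.5
  mean(B) = (1 + 6 + 3 + 2 + 7 + 8) / 6 = 27/6 = 4.5

Step 2 — sample variances and covariances s[i,j] = (1/(n-1)) · Σ_k (x_{k,i} - mean_i) · (x_{k,j} - mean_j), with n-1 = 5:
  s[A,A] = ((0.5)·(0.5) + (-0.5)·(-0.5) + (0.5)·(0.5) + (-0.5)·(-0.5) + (-1.5)·(-1.5) + (1.5)·(1.5)) / 5 = 5.5/5 = 1.1
  s[A,B] = ((0.5)·(-3.5) + (-0.5)·(1.5) + (0.5)·(-1.5) + (-0.5)·(-2.5) + (-1.5)·(2.5) + (1.5)·(3.5)) / 5 = -0.5/5 = -0.1
  s[B,B] = ((-3.5)·(-3.5) + (1.5)·(1.5) + (-1.5)·(-1.5) + (-2.5)·(-2.5) + (2.5)·(2.5) + (3.5)·(3.5)) / 5 = 41.5/5 = 8.3
  Sample standard deviations s_i = √(s[i,i]):
  s(A) = √(1.1) = 1.0488
  s(B) = √(8.3) = 2.881

Step 3 — r_{ij} = s_{ij} / (s_i · s_j):
  r[A,A] = 1 (diagonal).
  r[A,B] = -0.1 / (1.0488 · 2.881) = -0.1 / 3.0216 = -0.0331
  r[B,B] = 1 (diagonal).

R is symmetric with unit diagonal. Assembling:

R = [[1, -0.0331],
 [-0.0331, 1]]


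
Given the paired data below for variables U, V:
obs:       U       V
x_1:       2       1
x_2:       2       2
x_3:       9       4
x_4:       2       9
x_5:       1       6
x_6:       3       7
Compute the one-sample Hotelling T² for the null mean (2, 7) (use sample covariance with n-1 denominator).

Step 1 — sample mean vector:
  mean(U) = (2 + 2 + 9 + 2 + 1 + 3) / 6 = 19/6 = 3.1667
  mean(V) = (1 + 2 + 4 + 9 + 6 + 7) / 6 = 29/6 = 4.8333
  x̄ = (3.1667, 4.8333),  deviation x̄ - mu_0 = (3.1667, 4.8333) - (2, 7) = (1.1667, -2.1667).

Step 2 — sample covariance matrix, S[i,j] = (1/(n-1)) · Σ_k (x_{k,i} - mean_i) · (x_{k,j} - mean_j), divisor n-1 = 5:
  S[U,U] = ((-1.1667)·(-1.1667) + (-1.1667)·(-1.1667) + (5.8333)·(5.8333) + (-1.1667)·(-1.1667) + (-2.1667)·(-2.1667) + (-0.1667)·(-0.1667)) / 5 = 42.8333/5 = 8.5667
  S[U,V] = ((-1.1667)·(-3.8333) + (-1.1667)·(-2.8333) + (5.8333)·(-0.8333) + (-1.1667)·(4.1667) + (-2.1667)·(1.1667) + (-0.1667)·(2.1667)) / 5 = -4.8333/5 = -0.9667
  S[V,V] = ((-3.8333)·(-3.8333) + (-2.8333)·(-2.8333) + (-0.8333)·(-0.8333) + (4.1667)·(4.1667) + (1.1667)·(1.1667) + (2.1667)·(2.1667)) / 5 = 46.8333/5 = 9.3667
  S = [[8.5667, -0.9667],
 [-0.9667, 9.3667]].

Step 3 — invert S. det(S) = 8.5667·9.3667 - (-0.9667)² = 79.3067.
  S^{-1} = (1/det) · [[d, -b], [-b, a]] = [[0.1181, 0.0122],
 [0.0122, 0.108]].

Step 4 — quadratic form (x̄ - mu_0)^T · S^{-1} · (x̄ - mu_0):
  S^{-1} · (x̄ - mu_0) = (0.1114, -0.2198),
  (x̄ - mu_0)^T · [...] = (1.1667)·(0.1114) + (-2.1667)·(-0.2198) = 0.6062.

Step 5 — scale by n: T² = 6 · 0.6062 = 3.6374.

T² ≈ 3.6374


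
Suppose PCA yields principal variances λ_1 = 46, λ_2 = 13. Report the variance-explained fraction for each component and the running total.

Step 1 — total variance = trace(Sigma) = Σ λ_i = 46 + 13 = 59.

Step 2 — fraction explained by component i = λ_i / Σ λ:
  PC1: 46/59 = 0.7797
  PC2: 13/59 = 0.2203

Step 3 — cumulative fraction after k components = (λ_1 + ... + λ_k) / Σ λ:
  k = 1: 46/59 = 0.7797
  k = 2: (46 + 13)/59 = 59/59 = 1

Summary (fraction, with percent):

explained: PC1 0.7797 (77.97%), PC2 0.2203 (22.03%);  cumulative: 0.7797, 1


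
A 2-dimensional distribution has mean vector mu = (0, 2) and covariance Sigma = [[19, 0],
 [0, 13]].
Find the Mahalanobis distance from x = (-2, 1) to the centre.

Step 1 — centre the observation: (x - mu) = (-2, -1).

Step 2 — invert Sigma. det(Sigma) = 19·13 - (0)² = 247.
  Sigma^{-1} = (1/det) · [[d, -b], [-b, a]] = [[0.0526, 0],
 [0, 0.0769]].

Step 3 — form the quadratic (x - mu)^T · Sigma^{-1} · (x - mu):
  Sigma^{-1} · (x - mu) = (-0.1053, -0.0769).
  (x - mu)^T · [Sigma^{-1} · (x - mu)] = (-2)·(-0.1053) + (-1)·(-0.0769) = 0.2874.

Step 4 — take square root: d = √(0.2874) ≈ 0.5361.

d(x, mu) = √(0.2874) ≈ 0.5361


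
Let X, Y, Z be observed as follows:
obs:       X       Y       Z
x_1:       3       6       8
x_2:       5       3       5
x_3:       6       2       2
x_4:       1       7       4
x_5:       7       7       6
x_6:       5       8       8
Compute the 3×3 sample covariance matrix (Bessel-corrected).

Step 1 — column means:
  mean(X) = (3 + 5 + 6 + 1 + 7 + 5) / 6 = 27/6 = 4.5
  mean(Y) = (6 + 3 + 2 + 7 + 7 + 8) / 6 = 33/6 = 5.5
  mean(Z) = (8 + 5 + 2 + 4 + 6 + 8) / 6 = 33/6 = 5.5

Step 2 — sample covariance S[i,j] = (1/(n-1)) · Σ_k (x_{k,i} - mean_i) · (x_{k,j} - mean_j), with n-1 = 5.
  S[X,X] = ((-1.5)·(-1.5) + (0.5)·(0.5) + (1.5)·(1.5) + (-3.5)·(-3.5) + (2.5)·(2.5) + (0.5)·(0.5)) / 5 = 23.5/5 = 4.7
  S[X,Y] = ((-1.5)·(0.5) + (0.5)·(-2.5) + (1.5)·(-3.5) + (-3.5)·(1.5) + (2.5)·(1.5) + (0.5)·(2.5)) / 5 = -7.5/5 = -1.5
  S[X,Z] = ((-1.5)·(2.5) + (0.5)·(-0.5) + (1.5)·(-3.5) + (-3.5)·(-1.5) + (2.5)·(0.5) + (0.5)·(2.5)) / 5 = -1.5/5 = -0.3
  S[Y,Y] = ((0.5)·(0.5) + (-2.5)·(-2.5) + (-3.5)·(-3.5) + (1.5)·(1.5) + (1.5)·(1.5) + (2.5)·(2.5)) / 5 = 29.5/5 = 5.9
  S[Y,Z] = ((0.5)·(2.5) + (-2.5)·(-0.5) + (-3.5)·(-3.5) + (1.5)·(-1.5) + (1.5)·(0.5) + (2.5)·(2.5)) / 5 = 19.5/5 = 3.9
  S[Z,Z] = ((2.5)·(2.5) + (-0.5)·(-0.5) + (-3.5)·(-3.5) + (-1.5)·(-1.5) + (0.5)·(0.5) + (2.5)·(2.5)) / 5 = 27.5/5 = 5.5

S is symmetric (S[j,i] = S[i,j]). Assembling:

S = [[4.7, -1.5, -0.3],
 [-1.5, 5.9, 3.9],
 [-0.3, 3.9, 5.5]]


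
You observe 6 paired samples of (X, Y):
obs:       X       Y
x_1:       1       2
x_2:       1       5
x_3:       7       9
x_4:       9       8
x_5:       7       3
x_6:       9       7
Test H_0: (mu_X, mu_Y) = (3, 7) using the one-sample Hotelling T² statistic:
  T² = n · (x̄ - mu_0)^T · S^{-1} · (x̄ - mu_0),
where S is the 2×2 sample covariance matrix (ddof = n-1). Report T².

Step 1 — sample mean vector:
  mean(X) = (1 + 1 + 7 + 9 + 7 + 9) / 6 = 34/6 = 5.6667
  mean(Y) = (2 + 5 + 9 + 8 + 3 + 7) / 6 = 34/6 = 5.6667
  x̄ = (5.6667, 5.6667),  deviation x̄ - mu_0 = (5.6667, 5.6667) - (3, 7) = (2.6667, -1.3333).

Step 2 — sample covariance matrix, S[i,j] = (1/(n-1)) · Σ_k (x_{k,i} - mean_i) · (x_{k,j} - mean_j), divisor n-1 = 5:
  S[X,X] = ((-4.6667)·(-4.6667) + (-4.6667)·(-4.6667) + (1.3333)·(1.3333) + (3.3333)·(3.3333) + (1.3333)·(1.3333) + (3.3333)·(3.3333)) / 5 = 69.3333/5 = 13.8667
  S[X,Y] = ((-4.6667)·(-3.6667) + (-4.6667)·(-0.6667) + (1.3333)·(3.3333) + (3.3333)·(2.3333) + (1.3333)·(-2.6667) + (3.3333)·(1.3333)) / 5 = 33.3333/5 = 6.6667
  S[Y,Y] = ((-3.6667)·(-3.6667) + (-0.6667)·(-0.6667) + (3.3333)·(3.3333) + (2.3333)·(2.3333) + (-2.6667)·(-2.6667) + (1.3333)·(1.3333)) / 5 = 39.3333/5 = 7.8667
  S = [[13.8667, 6.6667],
 [6.6667, 7.8667]].

Step 3 — invert S. det(S) = 13.8667·7.8667 - (6.6667)² = 64.64.
  S^{-1} = (1/det) · [[d, -b], [-b, a]] = [[0.1217, -0.1031],
 [-0.1031, 0.2145]].

Step 4 — quadratic form (x̄ - mu_0)^T · S^{-1} · (x̄ - mu_0):
  S^{-1} · (x̄ - mu_0) = (0.462, -0.5611),
  (x̄ - mu_0)^T · [...] = (2.6667)·(0.462) + (-1.3333)·(-0.5611) = 1.9802.

Step 5 — scale by n: T² = 6 · 1.9802 = 11.8812.

T² ≈ 11.8812


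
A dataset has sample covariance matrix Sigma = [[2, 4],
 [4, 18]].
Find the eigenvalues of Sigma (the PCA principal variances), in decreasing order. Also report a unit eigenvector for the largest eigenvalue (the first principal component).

Step 1 — characteristic polynomial of 2×2 Sigma:
  det(Sigma - λI) = λ² - trace · λ + det = 0.
  trace = 2 + 18 = 20, det = 2·18 - (4)² = 20.
Step 2 — discriminant:
  Δ = trace² - 4·det = 400 - 80 = 320.
Step 3 — eigenvalues:
  λ = (trace ± √Δ)/2 = (20 ± 17.8885)/2,
  λ_1 = 18.9443,  λ_2 = 1.0557.

Step 4 — unit eigenvector for λ_1: solve (Sigma - λ_1 I)v = 0. First row:
  (2 - 18.9443)·v_x + (4)·v_y = 0, i.e. (-16.9443)·v_x + (4)·v_y = 0,
  so v ∝ (b, λ_1 - a) = (4, 16.9443) = u.
  ||u|| = √((4)² + (16.9443)²) = √(303.1084) ≈ 17.41,
  v_1 = u/||u|| ≈ (0.2298, 0.9732) (||v_1|| = 1).

λ_1 = 18.9443,  λ_2 = 1.0557;  v_1 ≈ (0.2298, 0.9732)


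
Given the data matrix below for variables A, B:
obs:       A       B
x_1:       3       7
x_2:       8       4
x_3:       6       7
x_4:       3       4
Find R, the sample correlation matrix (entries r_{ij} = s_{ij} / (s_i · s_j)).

Step 1 — column means:
  mean(A) = (3 + 8 + 6 + 3) / 4 = 20/4 = 5
  mean(B) = (7 + 4 + 7 + 4) / 4 = 22/4 = 5.5

Step 2 — sample variances and covariances s[i,j] = (1/(n-1)) · Σ_k (x_{k,i} - mean_i) · (x_{k,j} - mean_j), with n-1 = 3:
  s[A,A] = ((-2)·(-2) + (3)·(3) + (1)·(1) + (-2)·(-2)) / 3 = 18/3 = 6
  s[A,B] = ((-2)·(1.5) + (3)·(-1.5) + (1)·(1.5) + (-2)·(-1.5)) / 3 = -3/3 = -1
  s[B,B] = ((1.5)·(1.5) + (-1.5)·(-1.5) + (1.5)·(1.5) + (-1.5)·(-1.5)) / 3 = 9/3 = 3
  Sample standard deviations s_i = √(s[i,i]):
  s(A) = √(6) = 2.4495
  s(B) = √(3) = 1.7321

Step 3 — r_{ij} = s_{ij} / (s_i · s_j):
  r[A,A] = 1 (diagonal).
  r[A,B] = -1 / (2.4495 · 1.7321) = -1 / 4.2426 = -0.2357
  r[B,B] = 1 (diagonal).

R is symmetric with unit diagonal. Assembling:

R = [[1, -0.2357],
 [-0.2357, 1]]


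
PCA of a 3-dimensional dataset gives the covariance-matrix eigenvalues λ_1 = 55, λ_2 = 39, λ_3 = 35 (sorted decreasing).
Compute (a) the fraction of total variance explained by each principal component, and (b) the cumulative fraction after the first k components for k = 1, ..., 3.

Step 1 — total variance = trace(Sigma) = Σ λ_i = 55 + 39 + 35 = 129.

Step 2 — fraction explained by component i = λ_i / Σ λ:
  PC1: 55/129 = 0.4264
  PC2: 39/129 = 0.3023
  PC3: 35/129 = 0.2713

Step 3 — cumulative fraction after k components = (λ_1 + ... + λ_k) / Σ λ:
  k = 1: 55/129 = 0.4264
  k = 2: (55 + 39)/129 = 94/129 = 0.7287
  k = 3: (55 + 39 + 35)/129 = 129/129 = 1

Summary (fraction, with percent):

explained: PC1 0.4264 (42.64%), PC2 0.3023 (30.23%), PC3 0.2713 (27.13%);  cumulative: 0.4264, 0.7287, 1


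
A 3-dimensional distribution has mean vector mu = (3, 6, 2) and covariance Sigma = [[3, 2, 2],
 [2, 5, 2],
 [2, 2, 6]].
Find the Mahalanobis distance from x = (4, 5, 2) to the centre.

Step 1 — centre the observation: (x - mu) = (1, -1, 0).

Step 2 — invert Sigma (cofactor / det for 3×3, or solve directly):
  Sigma^{-1} = [[0.52, -0.16, -0.12],
 [-0.16, 0.28, -0.04],
 [-0.12, -0.04, 0.22]].

Step 3 — form the quadratic (x - mu)^T · Sigma^{-1} · (x - mu):
  Sigma^{-1} · (x - mu) = (0.68, -0.44, -0.08).
  (x - mu)^T · [Sigma^{-1} · (x - mu)] = (1)·(0.68) + (-1)·(-0.44) + (0)·(-0.08) = 1.12.

Step 4 — take square root: d = √(1.12) ≈ 1.0583.

d(x, mu) = √(1.12) ≈ 1.0583


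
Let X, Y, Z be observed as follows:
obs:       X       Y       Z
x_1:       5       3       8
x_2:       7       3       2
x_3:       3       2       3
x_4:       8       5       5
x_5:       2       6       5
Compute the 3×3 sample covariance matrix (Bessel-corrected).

Step 1 — column means:
  mean(X) = (5 + 7 + 3 + 8 + 2) / 5 = 25/5 = 5
  mean(Y) = (3 + 3 + 2 + 5 + 6) / 5 = 19/5 = 3.8
  mean(Z) = (8 + 2 + 3 + 5 + 5) / 5 = 23/5 = 4.6

Step 2 — sample covariance S[i,j] = (1/(n-1)) · Σ_k (x_{k,i} - mean_i) · (x_{k,j} - mean_j), with n-1 = 4.
  S[X,X] = ((0)·(0) + (2)·(2) + (-2)·(-2) + (3)·(3) + (-3)·(-3)) / 4 = 26/4 = 6.5
  S[X,Y] = ((0)·(-0.8) + (2)·(-0.8) + (-2)·(-1.8) + (3)·(1.2) + (-3)·(2.2)) / 4 = -1/4 = -0.25
  S[X,Z] = ((0)·(3.4) + (2)·(-2.6) + (-2)·(-1.6) + (3)·(0.4) + (-3)·(0.4)) / 4 = -2/4 = -0.5
  S[Y,Y] = ((-0.8)·(-0.8) + (-0.8)·(-0.8) + (-1.8)·(-1.8) + (1.2)·(1.2) + (2.2)·(2.2)) / 4 = 10.8/4 = 2.7
  S[Y,Z] = ((-0.8)·(3.4) + (-0.8)·(-2.6) + (-1.8)·(-1.6) + (1.2)·(0.4) + (2.2)·(0.4)) / 4 = 3.6/4 = 0.9
  S[Z,Z] = ((3.4)·(3.4) + (-2.6)·(-2.6) + (-1.6)·(-1.6) + (0.4)·(0.4) + (0.4)·(0.4)) / 4 = 21.2/4 = 5.3

S is symmetric (S[j,i] = S[i,j]). Assembling:

S = [[6.5, -0.25, -0.5],
 [-0.25, 2.7, 0.9],
 [-0.5, 0.9, 5.3]]
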